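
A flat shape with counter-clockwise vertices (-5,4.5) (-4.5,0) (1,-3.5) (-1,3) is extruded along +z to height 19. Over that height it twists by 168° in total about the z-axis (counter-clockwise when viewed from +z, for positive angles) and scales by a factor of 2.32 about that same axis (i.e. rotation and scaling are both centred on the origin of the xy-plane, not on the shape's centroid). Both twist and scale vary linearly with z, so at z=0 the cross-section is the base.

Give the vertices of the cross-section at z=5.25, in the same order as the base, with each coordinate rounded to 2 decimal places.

Cross-section at z=5.25: (-9.15,-0.71) (-4.23,-4.45) (4.40,-2.30) (-3.91,1.83)

t = z/height = 5.25/19 = 0.276316
s = 1 + (scale-1)·z/height = 1 + (2.32-1)·5.25/19 = 1.364737
θ = twist·z/height = 168°·5.25/19 = 46.4211° = 0.810200 rad
cos θ = 0.689353, sin θ = 0.724425 (intermediates below are computed at full precision and shown rounded to 5 d.p.)
v1: (-5,4.5) → rotate → (-6.70668,-0.52004) → ×s → (-9.15285,-0.70971) → (-9.15,-0.71)
v2: (-4.5,0) → rotate → (-3.10209,-3.25991) → ×s → (-4.23354,-4.44892) → (-4.23,-4.45)
v3: (1,-3.5) → rotate → (3.22484,-1.68831) → ×s → (4.40106,-2.30410) → (4.40,-2.30)
v4: (-1,3) → rotate → (-2.86263,1.34364) → ×s → (-3.90674,1.83371) → (-3.91,1.83)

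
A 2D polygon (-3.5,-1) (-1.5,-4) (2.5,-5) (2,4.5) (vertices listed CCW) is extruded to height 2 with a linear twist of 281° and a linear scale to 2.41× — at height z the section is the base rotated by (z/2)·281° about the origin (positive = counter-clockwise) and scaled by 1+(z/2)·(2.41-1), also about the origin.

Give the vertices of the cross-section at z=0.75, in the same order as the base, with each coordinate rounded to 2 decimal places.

Cross-section at z=0.75: (2.89,-4.75) (6.50,-0.59) (6.36,5.71) (-7.44,1.12)

t = z/height = 0.75/2 = 0.375
s = 1 + (scale-1)·z/height = 1 + (2.41-1)·0.75/2 = 1.528750
θ = twist·z/height = 281°·0.75/2 = 105.3750° = 1.839141 rad
cos θ = -0.265135, sin θ = 0.964211 (intermediates below are computed at full precision and shown rounded to 5 d.p.)
v1: (-3.5,-1) → rotate → (1.89219,-3.10960) → ×s → (2.89268,-4.75381) → (2.89,-4.75)
v2: (-1.5,-4) → rotate → (4.25455,-0.38578) → ×s → (6.50414,-0.58975) → (6.50,-0.59)
v3: (2.5,-5) → rotate → (4.15822,3.73621) → ×s → (6.35687,5.71172) → (6.36,5.71)
v4: (2,4.5) → rotate → (-4.86922,0.73531) → ×s → (-7.44382,1.12411) → (-7.44,1.12)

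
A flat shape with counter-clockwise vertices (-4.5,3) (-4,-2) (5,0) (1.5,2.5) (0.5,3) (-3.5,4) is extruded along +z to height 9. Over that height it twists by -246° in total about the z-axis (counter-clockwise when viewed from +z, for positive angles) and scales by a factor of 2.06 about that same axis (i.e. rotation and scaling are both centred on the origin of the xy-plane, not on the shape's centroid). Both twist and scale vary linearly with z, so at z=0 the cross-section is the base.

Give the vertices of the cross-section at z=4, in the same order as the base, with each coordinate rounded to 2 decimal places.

t = z/height = 4/9 = 0.444444
s = 1 + (scale-1)·z/height = 1 + (2.06-1)·4/9 = 1.471111
θ = twist·z/height = -246°·4/9 = -109.3333° = -1.908227 rad
cos θ = -0.331063, sin θ = -0.943609 (intermediates below are computed at full precision and shown rounded to 5 d.p.)
v1: (-4.5,3) → rotate → (4.32061,3.25305) → ×s → (6.35610,4.78560) → (6.36,4.79)
v2: (-4,-2) → rotate → (-0.56296,4.43656) → ×s → (-0.82818,6.52667) → (-0.83,6.53)
v3: (5,0) → rotate → (-1.65532,-4.71804) → ×s → (-2.43516,-6.94076) → (-2.44,-6.94)
v4: (1.5,2.5) → rotate → (1.86243,-2.24307) → ×s → (2.73984,-3.29981) → (2.74,-3.30)
v5: (0.5,3) → rotate → (2.66529,-1.46499) → ×s → (3.92094,-2.15517) → (3.92,-2.16)
v6: (-3.5,4) → rotate → (4.93316,1.97838) → ×s → (7.25722,2.91041) → (7.26,2.91)

Cross-section at z=4: (6.36,4.79) (-0.83,6.53) (-2.44,-6.94) (2.74,-3.30) (3.92,-2.16) (7.26,2.91)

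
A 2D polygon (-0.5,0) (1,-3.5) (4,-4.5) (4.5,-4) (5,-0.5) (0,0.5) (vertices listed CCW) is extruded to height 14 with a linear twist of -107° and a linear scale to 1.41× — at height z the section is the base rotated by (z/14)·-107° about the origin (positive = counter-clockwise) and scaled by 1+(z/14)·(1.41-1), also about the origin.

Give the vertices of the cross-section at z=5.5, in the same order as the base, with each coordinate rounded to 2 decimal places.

t = z/height = 5.5/14 = 0.392857
s = 1 + (scale-1)·z/height = 1 + (1.41-1)·5.5/14 = 1.161071
θ = twist·z/height = -107°·5.5/14 = -42.0357° = -0.733662 rad
cos θ = 0.742728, sin θ = -0.669594 (intermediates below are computed at full precision and shown rounded to 5 d.p.)
v1: (-0.5,0) → rotate → (-0.37136,0.33480) → ×s → (-0.43118,0.38872) → (-0.43,0.39)
v2: (1,-3.5) → rotate → (-1.60085,-3.26914) → ×s → (-1.85870,-3.79571) → (-1.86,-3.80)
v3: (4,-4.5) → rotate → (-0.04226,-6.02065) → ×s → (-0.04907,-6.99040) → (-0.05,-6.99)
v4: (4.5,-4) → rotate → (0.66390,-5.98408) → ×s → (0.77083,-6.94795) → (0.77,-6.95)
v5: (5,-0.5) → rotate → (3.37884,-3.71933) → ×s → (3.92308,-4.31841) → (3.92,-4.32)
v6: (0,0.5) → rotate → (0.33480,0.37136) → ×s → (0.38872,0.43118) → (0.39,0.43)

Cross-section at z=5.5: (-0.43,0.39) (-1.86,-3.80) (-0.05,-6.99) (0.77,-6.95) (3.92,-4.32) (0.39,0.43)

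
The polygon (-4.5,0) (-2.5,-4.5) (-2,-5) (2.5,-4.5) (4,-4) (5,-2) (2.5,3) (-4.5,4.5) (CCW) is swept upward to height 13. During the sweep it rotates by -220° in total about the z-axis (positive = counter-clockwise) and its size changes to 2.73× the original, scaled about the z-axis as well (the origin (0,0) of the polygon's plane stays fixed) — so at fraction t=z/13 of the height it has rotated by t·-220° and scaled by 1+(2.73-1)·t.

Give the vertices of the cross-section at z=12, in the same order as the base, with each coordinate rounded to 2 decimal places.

t = z/height = 12/13 = 0.923077
s = 1 + (scale-1)·z/height = 1 + (2.73-1)·12/13 = 2.596923
θ = twist·z/height = -220°·12/13 = -203.0769° = -3.544361 rad
cos θ = -0.919979, sin θ = 0.391967 (intermediates below are computed at full precision and shown rounded to 5 d.p.)
v1: (-4.5,0) → rotate → (4.13991,-1.76385) → ×s → (10.75102,-4.58058) → (10.75,-4.58)
v2: (-2.5,-4.5) → rotate → (4.06380,3.15999) → ×s → (10.55337,8.20625) → (10.55,8.21)
v3: (-2,-5) → rotate → (3.79979,3.81596) → ×s → (9.86777,9.90976) → (9.87,9.91)
v4: (2.5,-4.5) → rotate → (-0.53610,5.11982) → ×s → (-1.39221,13.29579) → (-1.39,13.30)
v5: (4,-4) → rotate → (-2.11205,5.24778) → ×s → (-5.48483,13.62809) → (-5.48,13.63)
v6: (5,-2) → rotate → (-3.81596,3.79979) → ×s → (-9.90976,9.86777) → (-9.91,9.87)
v7: (2.5,3) → rotate → (-3.47585,-1.78002) → ×s → (-9.02651,-4.62258) → (-9.03,-4.62)
v8: (-4.5,4.5) → rotate → (2.37606,-5.90376) → ×s → (6.17044,-15.33160) → (6.17,-15.33)

Cross-section at z=12: (10.75,-4.58) (10.55,8.21) (9.87,9.91) (-1.39,13.30) (-5.48,13.63) (-9.91,9.87) (-9.03,-4.62) (6.17,-15.33)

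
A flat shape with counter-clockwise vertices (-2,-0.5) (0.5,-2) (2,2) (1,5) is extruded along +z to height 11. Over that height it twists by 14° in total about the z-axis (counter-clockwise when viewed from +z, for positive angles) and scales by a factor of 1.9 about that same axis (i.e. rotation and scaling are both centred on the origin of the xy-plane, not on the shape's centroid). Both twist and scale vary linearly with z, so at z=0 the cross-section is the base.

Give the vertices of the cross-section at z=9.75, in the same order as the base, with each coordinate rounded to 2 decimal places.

t = z/height = 9.75/11 = 0.886364
s = 1 + (scale-1)·z/height = 1 + (1.9-1)·9.75/11 = 1.797727
θ = twist·z/height = 14°·9.75/11 = 12.4091° = 0.216579 rad
cos θ = 0.976638, sin θ = 0.214890 (intermediates below are computed at full precision and shown rounded to 5 d.p.)
v1: (-2,-0.5) → rotate → (-1.84583,-0.91810) → ×s → (-3.31830,-1.65049) → (-3.32,-1.65)
v2: (0.5,-2) → rotate → (0.91810,-1.84583) → ×s → (1.65049,-3.31830) → (1.65,-3.32)
v3: (2,2) → rotate → (1.52350,2.38306) → ×s → (2.73883,4.28409) → (2.74,4.28)
v4: (1,5) → rotate → (-0.09781,5.09808) → ×s → (-0.17584,9.16496) → (-0.18,9.16)

Cross-section at z=9.75: (-3.32,-1.65) (1.65,-3.32) (2.74,4.28) (-0.18,9.16)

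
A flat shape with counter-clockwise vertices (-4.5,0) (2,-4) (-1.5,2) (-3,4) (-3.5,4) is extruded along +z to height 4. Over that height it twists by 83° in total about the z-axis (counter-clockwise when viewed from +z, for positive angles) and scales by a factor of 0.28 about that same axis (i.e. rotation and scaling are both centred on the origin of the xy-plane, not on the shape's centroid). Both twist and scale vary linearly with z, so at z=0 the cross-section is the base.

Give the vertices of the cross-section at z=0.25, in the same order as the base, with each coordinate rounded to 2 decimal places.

t = z/height = 0.25/4 = 0.0625
s = 1 + (scale-1)·z/height = 1 + (0.28-1)·0.25/4 = 0.955000
θ = twist·z/height = 83°·0.25/4 = 5.1875° = 0.090539 rad
cos θ = 0.995904, sin θ = 0.090415 (intermediates below are computed at full precision and shown rounded to 5 d.p.)
v1: (-4.5,0) → rotate → (-4.48157,-0.40687) → ×s → (-4.27990,-0.38856) → (-4.28,-0.39)
v2: (2,-4) → rotate → (2.35347,-3.80279) → ×s → (2.24756,-3.63166) → (2.25,-3.63)
v3: (-1.5,2) → rotate → (-1.67469,1.85619) → ×s → (-1.59933,1.77266) → (-1.60,1.77)
v4: (-3,4) → rotate → (-3.34937,3.71237) → ×s → (-3.19865,3.54531) → (-3.20,3.55)
v5: (-3.5,4) → rotate → (-3.84733,3.66716) → ×s → (-3.67420,3.50214) → (-3.67,3.50)

Cross-section at z=0.25: (-4.28,-0.39) (2.25,-3.63) (-1.60,1.77) (-3.20,3.55) (-3.67,3.50)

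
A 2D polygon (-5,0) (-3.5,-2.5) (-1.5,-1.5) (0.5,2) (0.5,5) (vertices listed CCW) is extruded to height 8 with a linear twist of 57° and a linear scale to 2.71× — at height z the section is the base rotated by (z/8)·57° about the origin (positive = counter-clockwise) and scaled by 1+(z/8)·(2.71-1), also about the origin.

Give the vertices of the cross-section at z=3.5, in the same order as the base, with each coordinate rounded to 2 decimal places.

t = z/height = 3.5/8 = 0.4375
s = 1 + (scale-1)·z/height = 1 + (2.71-1)·3.5/8 = 1.748125
θ = twist·z/height = 57°·3.5/8 = 24.9375° = 0.435241 rad
cos θ = 0.906768, sin θ = 0.421629 (intermediates below are computed at full precision and shown rounded to 5 d.p.)
v1: (-5,0) → rotate → (-4.53384,-2.10815) → ×s → (-7.92572,-3.68530) → (-7.93,-3.69)
v2: (-3.5,-2.5) → rotate → (-2.11962,-3.74262) → ×s → (-3.70535,-6.54257) → (-3.71,-6.54)
v3: (-1.5,-1.5) → rotate → (-0.72771,-1.99260) → ×s → (-1.27213,-3.48331) → (-1.27,-3.48)
v4: (0.5,2) → rotate → (-0.38987,2.02435) → ×s → (-0.68155,3.53882) → (-0.68,3.54)
v5: (0.5,5) → rotate → (-1.65476,4.74466) → ×s → (-2.89273,8.29425) → (-2.89,8.29)

Cross-section at z=3.5: (-7.93,-3.69) (-3.71,-6.54) (-1.27,-3.48) (-0.68,3.54) (-2.89,8.29)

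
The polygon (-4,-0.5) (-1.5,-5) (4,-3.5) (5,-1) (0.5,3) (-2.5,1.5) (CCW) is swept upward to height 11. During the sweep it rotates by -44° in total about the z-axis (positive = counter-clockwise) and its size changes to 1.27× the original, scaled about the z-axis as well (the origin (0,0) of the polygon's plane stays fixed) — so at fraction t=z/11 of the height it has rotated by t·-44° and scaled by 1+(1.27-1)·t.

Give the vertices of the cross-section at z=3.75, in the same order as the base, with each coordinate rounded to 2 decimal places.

t = z/height = 3.75/11 = 0.340909
s = 1 + (scale-1)·z/height = 1 + (1.27-1)·3.75/11 = 1.092045
θ = twist·z/height = -44°·3.75/11 = -15.0000° = -0.261799 rad
cos θ = 0.965926, sin θ = -0.258819 (intermediates below are computed at full precision and shown rounded to 5 d.p.)
v1: (-4,-0.5) → rotate → (-3.99311,0.55231) → ×s → (-4.36066,0.60315) → (-4.36,0.60)
v2: (-1.5,-5) → rotate → (-2.74298,-4.44140) → ×s → (-2.99546,-4.85021) → (-3.00,-4.85)
v3: (4,-3.5) → rotate → (2.95784,-4.41602) → ×s → (3.23009,-4.82249) → (3.23,-4.82)
v4: (5,-1) → rotate → (4.57081,-2.26002) → ×s → (4.99153,-2.46805) → (4.99,-2.47)
v5: (0.5,3) → rotate → (1.25942,2.76837) → ×s → (1.37534,3.02318) → (1.38,3.02)
v6: (-2.5,1.5) → rotate → (-2.02659,2.09594) → ×s → (-2.21312,2.28886) → (-2.21,2.29)

Cross-section at z=3.75: (-4.36,0.60) (-3.00,-4.85) (3.23,-4.82) (4.99,-2.47) (1.38,3.02) (-2.21,2.29)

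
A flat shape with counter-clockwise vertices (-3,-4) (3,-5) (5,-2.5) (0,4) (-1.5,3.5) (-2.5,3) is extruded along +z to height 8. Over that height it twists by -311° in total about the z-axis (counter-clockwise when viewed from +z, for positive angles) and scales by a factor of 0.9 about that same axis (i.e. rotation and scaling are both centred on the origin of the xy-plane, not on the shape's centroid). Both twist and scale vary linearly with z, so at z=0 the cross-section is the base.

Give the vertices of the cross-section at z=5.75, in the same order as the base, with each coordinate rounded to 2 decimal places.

t = z/height = 5.75/8 = 0.71875
s = 1 + (scale-1)·z/height = 1 + (0.9-1)·5.75/8 = 0.928125
θ = twist·z/height = -311°·5.75/8 = -223.5313° = -3.901356 rad
cos θ = -0.724999, sin θ = 0.688750 (intermediates below are computed at full precision and shown rounded to 5 d.p.)
v1: (-3,-4) → rotate → (4.93000,0.83374) → ×s → (4.57565,0.77382) → (4.58,0.77)
v2: (3,-5) → rotate → (1.26875,5.69124) → ×s → (1.17756,5.28219) → (1.18,5.28)
v3: (5,-2.5) → rotate → (-1.90312,5.25625) → ×s → (-1.76633,4.87845) → (-1.77,4.88)
v4: (0,4) → rotate → (-2.75500,-2.90000) → ×s → (-2.55698,-2.69156) → (-2.56,-2.69)
v5: (-1.5,3.5) → rotate → (-1.32313,-3.57062) → ×s → (-1.22803,-3.31398) → (-1.23,-3.31)
v6: (-2.5,3) → rotate → (-0.25375,-3.89687) → ×s → (-0.23551,-3.61678) → (-0.24,-3.62)

Cross-section at z=5.75: (4.58,0.77) (1.18,5.28) (-1.77,4.88) (-2.56,-2.69) (-1.23,-3.31) (-0.24,-3.62)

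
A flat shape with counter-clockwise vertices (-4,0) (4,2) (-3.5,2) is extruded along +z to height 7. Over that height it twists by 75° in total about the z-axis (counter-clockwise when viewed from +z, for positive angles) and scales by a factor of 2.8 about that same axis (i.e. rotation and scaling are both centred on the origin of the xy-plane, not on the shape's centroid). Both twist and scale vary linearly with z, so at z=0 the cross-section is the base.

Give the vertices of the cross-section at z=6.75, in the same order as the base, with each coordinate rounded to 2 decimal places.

t = z/height = 6.75/7 = 0.964286
s = 1 + (scale-1)·z/height = 1 + (2.8-1)·6.75/7 = 2.735714
θ = twist·z/height = 75°·6.75/7 = 72.3214° = 1.262247 rad
cos θ = 0.303677, sin θ = 0.952775 (intermediates below are computed at full precision and shown rounded to 5 d.p.)
v1: (-4,0) → rotate → (-1.21471,-3.81110) → ×s → (-3.32309,-10.42608) → (-3.32,-10.43)
v2: (4,2) → rotate → (-0.69084,4.41845) → ×s → (-1.88995,12.08763) → (-1.89,12.09)
v3: (-3.5,2) → rotate → (-2.96842,-2.72736) → ×s → (-8.12075,-7.46128) → (-8.12,-7.46)

Cross-section at z=6.75: (-3.32,-10.43) (-1.89,12.09) (-8.12,-7.46)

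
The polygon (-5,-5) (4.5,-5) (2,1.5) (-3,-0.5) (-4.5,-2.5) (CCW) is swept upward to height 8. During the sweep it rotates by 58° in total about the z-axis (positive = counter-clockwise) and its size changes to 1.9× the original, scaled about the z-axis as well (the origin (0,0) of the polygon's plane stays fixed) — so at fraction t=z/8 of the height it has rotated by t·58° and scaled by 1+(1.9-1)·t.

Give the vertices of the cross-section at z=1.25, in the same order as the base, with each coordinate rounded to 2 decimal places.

t = z/height = 1.25/8 = 0.15625
s = 1 + (scale-1)·z/height = 1 + (1.9-1)·1.25/8 = 1.140625
θ = twist·z/height = 58°·1.25/8 = 9.0625° = 0.158170 rad
cos θ = 0.987517, sin θ = 0.157512 (intermediates below are computed at full precision and shown rounded to 5 d.p.)
v1: (-5,-5) → rotate → (-4.15003,-5.72514) → ×s → (-4.73362,-6.53024) → (-4.73,-6.53)
v2: (4.5,-5) → rotate → (5.23139,-4.22878) → ×s → (5.96705,-4.82346) → (5.97,-4.82)
v3: (2,1.5) → rotate → (1.73877,1.79630) → ×s → (1.98328,2.04890) → (1.98,2.05)
v4: (-3,-0.5) → rotate → (-2.88380,-0.96629) → ×s → (-3.28933,-1.10218) → (-3.29,-1.10)
v5: (-4.5,-2.5) → rotate → (-4.05005,-3.17760) → ×s → (-4.61959,-3.62445) → (-4.62,-3.62)

Cross-section at z=1.25: (-4.73,-6.53) (5.97,-4.82) (1.98,2.05) (-3.29,-1.10) (-4.62,-3.62)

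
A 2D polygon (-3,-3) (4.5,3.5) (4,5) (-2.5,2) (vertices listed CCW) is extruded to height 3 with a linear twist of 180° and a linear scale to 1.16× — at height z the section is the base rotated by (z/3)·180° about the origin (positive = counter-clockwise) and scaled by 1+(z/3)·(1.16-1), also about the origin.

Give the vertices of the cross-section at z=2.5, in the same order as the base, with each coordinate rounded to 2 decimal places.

t = z/height = 2.5/3 = 0.833333
s = 1 + (scale-1)·z/height = 1 + (1.16-1)·2.5/3 = 1.133333
θ = twist·z/height = 180°·2.5/3 = 150.0000° = 2.617994 rad
cos θ = -0.866025, sin θ = 0.500000 (intermediates below are computed at full precision and shown rounded to 5 d.p.)
v1: (-3,-3) → rotate → (4.09808,1.09808) → ×s → (4.64449,1.24449) → (4.64,1.24)
v2: (4.5,3.5) → rotate → (-5.64711,-0.78109) → ×s → (-6.40006,-0.88523) → (-6.40,-0.89)
v3: (4,5) → rotate → (-5.96410,-2.33013) → ×s → (-6.75932,-2.64081) → (-6.76,-2.64)
v4: (-2.5,2) → rotate → (1.16506,-2.98205) → ×s → (1.32041,-3.37966) → (1.32,-3.38)

Cross-section at z=2.5: (4.64,1.24) (-6.40,-0.89) (-6.76,-2.64) (1.32,-3.38)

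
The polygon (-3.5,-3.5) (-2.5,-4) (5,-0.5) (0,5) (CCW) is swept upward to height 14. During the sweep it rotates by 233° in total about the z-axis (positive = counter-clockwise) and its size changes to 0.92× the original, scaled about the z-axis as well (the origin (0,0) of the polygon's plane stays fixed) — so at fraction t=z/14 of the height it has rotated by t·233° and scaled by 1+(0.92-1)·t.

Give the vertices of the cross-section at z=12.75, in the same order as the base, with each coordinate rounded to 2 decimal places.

t = z/height = 12.75/14 = 0.910714
s = 1 + (scale-1)·z/height = 1 + (0.92-1)·12.75/14 = 0.927143
θ = twist·z/height = 233°·12.75/14 = 212.1964° = 3.703526 rad
cos θ = -0.846226, sin θ = -0.532824 (intermediates below are computed at full precision and shown rounded to 5 d.p.)
v1: (-3.5,-3.5) → rotate → (1.09691,4.82667) → ×s → (1.01699,4.47502) → (1.02,4.48)
v2: (-2.5,-4) → rotate → (-0.01573,4.71696) → ×s → (-0.01458,4.37330) → (-0.01,4.37)
v3: (5,-0.5) → rotate → (-4.49754,-2.24100) → ×s → (-4.16987,-2.07773) → (-4.17,-2.08)
v4: (0,5) → rotate → (2.66412,-4.23113) → ×s → (2.47002,-3.92286) → (2.47,-3.92)

Cross-section at z=12.75: (1.02,4.48) (-0.01,4.37) (-4.17,-2.08) (2.47,-3.92)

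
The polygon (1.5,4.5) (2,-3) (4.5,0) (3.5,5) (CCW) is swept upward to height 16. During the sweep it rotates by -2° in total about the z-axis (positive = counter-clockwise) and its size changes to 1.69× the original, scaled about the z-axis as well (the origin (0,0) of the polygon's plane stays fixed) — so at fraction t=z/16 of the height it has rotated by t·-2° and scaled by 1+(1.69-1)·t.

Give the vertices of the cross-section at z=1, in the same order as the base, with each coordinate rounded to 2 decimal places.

t = z/height = 1/16 = 0.0625
s = 1 + (scale-1)·z/height = 1 + (1.69-1)·1/16 = 1.043125
θ = twist·z/height = -2°·1/16 = -0.1250° = -0.002182 rad
cos θ = 0.999998, sin θ = -0.002182 (intermediates below are computed at full precision and shown rounded to 5 d.p.)
v1: (1.5,4.5) → rotate → (1.50981,4.49672) → ×s → (1.57492,4.69064) → (1.57,4.69)
v2: (2,-3) → rotate → (1.99345,-3.00436) → ×s → (2.07942,-3.13392) → (2.08,-3.13)
v3: (4.5,0) → rotate → (4.49999,-0.00982) → ×s → (4.69405,-0.01024) → (4.69,-0.01)
v4: (3.5,5) → rotate → (3.51090,4.99235) → ×s → (3.66231,5.20765) → (3.66,5.21)

Cross-section at z=1: (1.57,4.69) (2.08,-3.13) (4.69,-0.01) (3.66,5.21)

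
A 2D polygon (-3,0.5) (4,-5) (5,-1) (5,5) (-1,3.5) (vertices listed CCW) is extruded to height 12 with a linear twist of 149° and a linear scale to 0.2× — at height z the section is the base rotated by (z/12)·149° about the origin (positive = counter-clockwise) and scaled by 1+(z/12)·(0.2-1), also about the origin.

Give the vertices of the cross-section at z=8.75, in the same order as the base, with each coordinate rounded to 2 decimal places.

Cross-section at z=8.75: (0.20,-1.25) (1.44,2.25) (-0.27,2.11) (-2.64,1.31) (-1.25,-0.86)

t = z/height = 8.75/12 = 0.729167
s = 1 + (scale-1)·z/height = 1 + (0.2-1)·8.75/12 = 0.416667
θ = twist·z/height = 149°·8.75/12 = 108.6458° = 1.896228 rad
cos θ = -0.319717, sin θ = 0.947513 (intermediates below are computed at full precision and shown rounded to 5 d.p.)
v1: (-3,0.5) → rotate → (0.48540,-3.00240) → ×s → (0.20225,-1.25100) → (0.20,-1.25)
v2: (4,-5) → rotate → (3.45870,5.38864) → ×s → (1.44112,2.24527) → (1.44,2.25)
v3: (5,-1) → rotate → (-0.65107,5.05728) → ×s → (-0.27128,2.10720) → (-0.27,2.11)
v4: (5,5) → rotate → (-6.33615,3.13898) → ×s → (-2.64006,1.30791) → (-2.64,1.31)
v5: (-1,3.5) → rotate → (-2.99658,-2.06652) → ×s → (-1.24857,-0.86105) → (-1.25,-0.86)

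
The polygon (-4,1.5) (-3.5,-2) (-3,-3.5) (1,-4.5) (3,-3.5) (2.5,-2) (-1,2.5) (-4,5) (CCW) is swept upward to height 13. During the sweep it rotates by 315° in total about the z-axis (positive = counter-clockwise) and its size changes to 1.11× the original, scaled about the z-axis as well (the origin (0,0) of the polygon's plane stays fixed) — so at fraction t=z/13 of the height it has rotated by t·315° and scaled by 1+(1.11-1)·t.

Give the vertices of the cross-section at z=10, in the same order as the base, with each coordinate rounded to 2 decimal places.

Cross-section at z=10: (3.46,3.09) (-0.16,4.37) (-1.85,4.65) (-4.83,1.31) (-4.87,-1.12) (-3.18,-1.39) (2.90,-0.30) (6.82,1.32)

t = z/height = 10/13 = 0.769231
s = 1 + (scale-1)·z/height = 1 + (1.11-1)·10/13 = 1.084615
θ = twist·z/height = 315°·10/13 = 242.3077° = 4.229067 rad
cos θ = -0.464723, sin θ = -0.885456 (intermediates below are computed at full precision and shown rounded to 5 d.p.)
v1: (-4,1.5) → rotate → (3.18708,2.84474) → ×s → (3.45675,3.08545) → (3.46,3.09)
v2: (-3.5,-2) → rotate → (-0.14438,4.02854) → ×s → (-0.15660,4.36942) → (-0.16,4.37)
v3: (-3,-3.5) → rotate → (-1.70493,4.28290) → ×s → (-1.84919,4.64530) → (-1.85,4.65)
v4: (1,-4.5) → rotate → (-4.44928,1.20580) → ×s → (-4.82575,1.30783) → (-4.83,1.31)
v5: (3,-3.5) → rotate → (-4.49327,-1.02984) → ×s → (-4.87347,-1.11698) → (-4.87,-1.12)
v6: (2.5,-2) → rotate → (-2.93272,-1.28419) → ×s → (-3.18087,-1.39286) → (-3.18,-1.39)
v7: (-1,2.5) → rotate → (2.67836,-0.27635) → ×s → (2.90499,-0.29974) → (2.90,-0.30)
v8: (-4,5) → rotate → (6.28617,1.21821) → ×s → (6.81808,1.32129) → (6.82,1.32)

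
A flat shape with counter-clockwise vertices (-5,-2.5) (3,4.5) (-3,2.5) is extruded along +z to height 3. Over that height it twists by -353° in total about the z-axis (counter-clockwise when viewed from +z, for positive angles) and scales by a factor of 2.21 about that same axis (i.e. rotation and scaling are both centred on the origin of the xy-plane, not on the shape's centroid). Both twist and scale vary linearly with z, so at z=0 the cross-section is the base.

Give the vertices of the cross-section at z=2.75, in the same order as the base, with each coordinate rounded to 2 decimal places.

Cross-section at z=2.75: (-5.36,-10.50) (-0.54,11.39) (-8.22,0.49)

t = z/height = 2.75/3 = 0.916667
s = 1 + (scale-1)·z/height = 1 + (2.21-1)·2.75/3 = 2.109167
θ = twist·z/height = -353°·2.75/3 = -323.5833° = -5.647595 rad
cos θ = 0.804721, sin θ = 0.593653 (intermediates below are computed at full precision and shown rounded to 5 d.p.)
v1: (-5,-2.5) → rotate → (-2.53947,-4.98007) → ×s → (-5.35617,-10.50379) → (-5.36,-10.50)
v2: (3,4.5) → rotate → (-0.25728,5.40220) → ×s → (-0.54264,11.39415) → (-0.54,11.39)
v3: (-3,2.5) → rotate → (-3.89830,0.23084) → ×s → (-8.22216,0.48689) → (-8.22,0.49)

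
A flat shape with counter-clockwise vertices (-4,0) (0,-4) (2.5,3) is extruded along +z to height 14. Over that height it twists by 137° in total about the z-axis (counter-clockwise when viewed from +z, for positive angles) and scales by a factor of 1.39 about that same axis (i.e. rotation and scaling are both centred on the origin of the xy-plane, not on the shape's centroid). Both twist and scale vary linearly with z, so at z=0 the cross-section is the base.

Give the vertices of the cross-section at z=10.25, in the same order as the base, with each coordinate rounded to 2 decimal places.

t = z/height = 10.25/14 = 0.732143
s = 1 + (scale-1)·z/height = 1 + (1.39-1)·10.25/14 = 1.285536
θ = twist·z/height = 137°·10.25/14 = 100.3036° = 1.750628 rad
cos θ = -0.178864, sin θ = 0.983874 (intermediates below are computed at full precision and shown rounded to 5 d.p.)
v1: (-4,0) → rotate → (0.71545,-3.93550) → ×s → (0.91974,-5.05922) → (0.92,-5.06)
v2: (0,-4) → rotate → (3.93550,0.71545) → ×s → (5.05922,0.91974) → (5.06,0.92)
v3: (2.5,3) → rotate → (-3.39878,1.92309) → ×s → (-4.36925,2.47221) → (-4.37,2.47)

Cross-section at z=10.25: (0.92,-5.06) (5.06,0.92) (-4.37,2.47)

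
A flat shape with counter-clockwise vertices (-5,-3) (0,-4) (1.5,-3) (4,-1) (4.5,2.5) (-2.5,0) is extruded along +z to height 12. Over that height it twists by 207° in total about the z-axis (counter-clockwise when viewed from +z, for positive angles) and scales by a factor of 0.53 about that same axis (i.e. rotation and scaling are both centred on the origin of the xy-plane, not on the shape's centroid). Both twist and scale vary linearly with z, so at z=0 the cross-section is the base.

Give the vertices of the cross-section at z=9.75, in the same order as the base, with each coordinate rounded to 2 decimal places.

Cross-section at z=9.75: (3.40,1.18) (0.51,2.42) (-0.53,2.00) (-2.29,1.11) (-3.04,-0.94) (1.51,-0.32)

t = z/height = 9.75/12 = 0.8125
s = 1 + (scale-1)·z/height = 1 + (0.53-1)·9.75/12 = 0.618125
θ = twist·z/height = 207°·9.75/12 = 168.1875° = 2.935426 rad
cos θ = -0.978823, sin θ = 0.204710 (intermediates below are computed at full precision and shown rounded to 5 d.p.)
v1: (-5,-3) → rotate → (5.50824,1.91292) → ×s → (3.40478,1.18242) → (3.40,1.18)
v2: (0,-4) → rotate → (0.81884,3.91529) → ×s → (0.50614,2.42014) → (0.51,2.42)
v3: (1.5,-3) → rotate → (-0.85411,3.24353) → ×s → (-0.52794,2.00491) → (-0.53,2.00)
v4: (4,-1) → rotate → (-3.71058,1.79766) → ×s → (-2.29360,1.11118) → (-2.29,1.11)
v5: (4.5,2.5) → rotate → (-4.91648,-1.52586) → ×s → (-3.03900,-0.94317) → (-3.04,-0.94)
v6: (-2.5,0) → rotate → (2.44706,-0.51177) → ×s → (1.51259,-0.31634) → (1.51,-0.32)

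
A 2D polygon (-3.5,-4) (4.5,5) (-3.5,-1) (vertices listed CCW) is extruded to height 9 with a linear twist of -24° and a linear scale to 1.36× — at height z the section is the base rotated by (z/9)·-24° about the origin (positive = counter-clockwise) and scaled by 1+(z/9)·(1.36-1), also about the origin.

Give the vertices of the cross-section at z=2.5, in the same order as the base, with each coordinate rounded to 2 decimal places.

Cross-section at z=2.5: (-4.33,-3.92) (5.56,4.89) (-3.95,-0.65)

t = z/height = 2.5/9 = 0.277778
s = 1 + (scale-1)·z/height = 1 + (1.36-1)·2.5/9 = 1.100000
θ = twist·z/height = -24°·2.5/9 = -6.6667° = -0.116355 rad
cos θ = 0.993238, sin θ = -0.116093 (intermediates below are computed at full precision and shown rounded to 5 d.p.)
v1: (-3.5,-4) → rotate → (-3.94071,-3.56663) → ×s → (-4.33478,-3.92329) → (-4.33,-3.92)
v2: (4.5,5) → rotate → (5.05004,4.44377) → ×s → (5.55504,4.88815) → (5.56,4.89)
v3: (-3.5,-1) → rotate → (-3.59243,-0.58691) → ×s → (-3.95167,-0.64560) → (-3.95,-0.65)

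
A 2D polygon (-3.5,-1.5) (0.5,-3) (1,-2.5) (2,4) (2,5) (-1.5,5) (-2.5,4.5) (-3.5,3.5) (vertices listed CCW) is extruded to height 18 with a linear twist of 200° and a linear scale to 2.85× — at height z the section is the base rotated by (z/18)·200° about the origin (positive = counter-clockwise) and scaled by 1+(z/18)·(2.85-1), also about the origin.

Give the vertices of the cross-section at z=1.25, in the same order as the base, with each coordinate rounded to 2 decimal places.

t = z/height = 1.25/18 = 0.0694444
s = 1 + (scale-1)·z/height = 1 + (2.85-1)·1.25/18 = 1.128472
θ = twist·z/height = 200°·1.25/18 = 13.8889° = 0.242407 rad
cos θ = 0.970763, sin θ = 0.240040 (intermediates below are computed at full precision and shown rounded to 5 d.p.)
v1: (-3.5,-1.5) → rotate → (-3.03761,-2.29628) → ×s → (-3.42786,-2.59129) → (-3.43,-2.59)
v2: (0.5,-3) → rotate → (1.20550,-2.79227) → ×s → (1.36037,-3.15100) → (1.36,-3.15)
v3: (1,-2.5) → rotate → (1.57086,-2.18687) → ×s → (1.77267,-2.46782) → (1.77,-2.47)
v4: (2,4) → rotate → (0.98137,4.36313) → ×s → (1.10745,4.92367) → (1.11,4.92)
v5: (2,5) → rotate → (0.74133,5.33389) → ×s → (0.83657,6.01915) → (0.84,6.02)
v6: (-1.5,5) → rotate → (-2.65634,4.49376) → ×s → (-2.99761,5.07108) → (-3.00,5.07)
v7: (-2.5,4.5) → rotate → (-3.50709,3.76833) → ×s → (-3.95765,4.25246) → (-3.96,4.25)
v8: (-3.5,3.5) → rotate → (-4.23781,2.55753) → ×s → (-4.78225,2.88610) → (-4.78,2.89)

Cross-section at z=1.25: (-3.43,-2.59) (1.36,-3.15) (1.77,-2.47) (1.11,4.92) (0.84,6.02) (-3.00,5.07) (-3.96,4.25) (-4.78,2.89)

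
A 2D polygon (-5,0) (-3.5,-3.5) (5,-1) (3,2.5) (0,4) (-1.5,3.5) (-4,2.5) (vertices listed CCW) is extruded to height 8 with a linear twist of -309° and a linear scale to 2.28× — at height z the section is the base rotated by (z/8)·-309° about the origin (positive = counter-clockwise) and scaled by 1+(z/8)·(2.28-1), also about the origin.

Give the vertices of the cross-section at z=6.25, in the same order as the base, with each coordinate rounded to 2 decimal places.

Cross-section at z=6.25: (4.79,-8.78) (9.50,-2.80) (-3.03,9.74) (-7.26,2.88) (-7.02,-3.83) (-4.71,-5.98) (-0.56,-9.42)

t = z/height = 6.25/8 = 0.78125
s = 1 + (scale-1)·z/height = 1 + (2.28-1)·6.25/8 = 2.000000
θ = twist·z/height = -309°·6.25/8 = -241.4063° = -4.213334 rad
cos θ = -0.478596, sin θ = 0.878035 (intermediates below are computed at full precision and shown rounded to 5 d.p.)
v1: (-5,0) → rotate → (2.39298,-4.39018) → ×s → (4.78596,-8.78035) → (4.79,-8.78)
v2: (-3.5,-3.5) → rotate → (4.74821,-1.39804) → ×s → (9.49642,-2.79607) → (9.50,-2.80)
v3: (5,-1) → rotate → (-1.51495,4.86877) → ×s → (-3.02989,9.73754) → (-3.03,9.74)
v4: (3,2.5) → rotate → (-3.63088,1.43762) → ×s → (-7.26175,2.87523) → (-7.26,2.88)
v5: (0,4) → rotate → (-3.51214,-1.91438) → ×s → (-7.02428,-3.82877) → (-7.02,-3.83)
v6: (-1.5,3.5) → rotate → (-2.35523,-2.99214) → ×s → (-4.71046,-5.98428) → (-4.71,-5.98)
v7: (-4,2.5) → rotate → (-0.28070,-4.70863) → ×s → (-0.56141,-9.41726) → (-0.56,-9.42)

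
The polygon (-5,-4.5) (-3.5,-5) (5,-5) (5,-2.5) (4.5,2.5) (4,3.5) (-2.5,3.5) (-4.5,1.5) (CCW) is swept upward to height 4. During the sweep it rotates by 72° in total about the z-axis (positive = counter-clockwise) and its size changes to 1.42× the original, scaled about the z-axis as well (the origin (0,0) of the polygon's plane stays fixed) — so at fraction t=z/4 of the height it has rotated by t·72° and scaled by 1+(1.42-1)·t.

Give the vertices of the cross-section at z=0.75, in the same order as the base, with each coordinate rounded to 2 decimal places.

t = z/height = 0.75/4 = 0.1875
s = 1 + (scale-1)·z/height = 1 + (1.42-1)·0.75/4 = 1.078750
θ = twist·z/height = 72°·0.75/4 = 13.5000° = 0.235619 rad
cos θ = 0.972370, sin θ = 0.233445 (intermediates below are computed at full precision and shown rounded to 5 d.p.)
v1: (-5,-4.5) → rotate → (-3.81135,-5.54289) → ×s → (-4.11149,-5.97939) → (-4.11,-5.98)
v2: (-3.5,-5) → rotate → (-2.23607,-5.67891) → ×s → (-2.41216,-6.12612) → (-2.41,-6.13)
v3: (5,-5) → rotate → (6.02908,-3.69462) → ×s → (6.50387,-3.98557) → (6.50,-3.99)
v4: (5,-2.5) → rotate → (5.44546,-1.26370) → ×s → (5.87429,-1.36321) → (5.87,-1.36)
v5: (4.5,2.5) → rotate → (3.79205,3.48143) → ×s → (4.09068,3.75559) → (4.09,3.76)
v6: (4,3.5) → rotate → (3.07242,4.33708) → ×s → (3.31437,4.67862) → (3.31,4.68)
v7: (-2.5,3.5) → rotate → (-3.24798,2.81968) → ×s → (-3.50376,3.04173) → (-3.50,3.04)
v8: (-4.5,1.5) → rotate → (-4.72583,0.40805) → ×s → (-5.09799,0.44018) → (-5.10,0.44)

Cross-section at z=0.75: (-4.11,-5.98) (-2.41,-6.13) (6.50,-3.99) (5.87,-1.36) (4.09,3.76) (3.31,4.68) (-3.50,3.04) (-5.10,0.44)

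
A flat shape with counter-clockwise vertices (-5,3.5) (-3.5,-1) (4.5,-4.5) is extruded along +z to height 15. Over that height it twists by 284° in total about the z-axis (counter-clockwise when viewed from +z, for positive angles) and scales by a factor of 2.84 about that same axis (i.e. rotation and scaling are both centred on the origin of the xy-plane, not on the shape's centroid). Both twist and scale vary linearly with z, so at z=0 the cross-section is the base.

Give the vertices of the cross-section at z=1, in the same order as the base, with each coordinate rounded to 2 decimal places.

Cross-section at z=1: (-6.58,1.90) (-3.35,-2.34) (6.42,-3.14)

t = z/height = 1/15 = 0.0666667
s = 1 + (scale-1)·z/height = 1 + (2.84-1)·1/15 = 1.122667
θ = twist·z/height = 284°·1/15 = 18.9333° = 0.330449 rad
cos θ = 0.945897, sin θ = 0.324468 (intermediates below are computed at full precision and shown rounded to 5 d.p.)
v1: (-5,3.5) → rotate → (-5.86512,1.68830) → ×s → (-6.58458,1.89540) → (-6.58,1.90)
v2: (-3.5,-1) → rotate → (-2.98617,-2.08153) → ×s → (-3.35247,-2.33687) → (-3.35,-2.34)
v3: (4.5,-4.5) → rotate → (5.71664,-2.79643) → ×s → (6.41788,-3.13946) → (6.42,-3.14)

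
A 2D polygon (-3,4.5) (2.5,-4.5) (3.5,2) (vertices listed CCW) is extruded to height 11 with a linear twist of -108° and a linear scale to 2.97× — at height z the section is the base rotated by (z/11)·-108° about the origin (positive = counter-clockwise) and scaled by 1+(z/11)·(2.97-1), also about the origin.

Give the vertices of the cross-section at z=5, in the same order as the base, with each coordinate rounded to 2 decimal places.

t = z/height = 5/11 = 0.454545
s = 1 + (scale-1)·z/height = 1 + (2.97-1)·5/11 = 1.895455
θ = twist·z/height = -108°·5/11 = -49.0909° = -0.856798 rad
cos θ = 0.654861, sin θ = -0.755750 (intermediates below are computed at full precision and shown rounded to 5 d.p.)
v1: (-3,4.5) → rotate → (1.43629,5.21412) → ×s → (2.72242,9.88313) → (2.72,9.88)
v2: (2.5,-4.5) → rotate → (-1.76372,-4.83625) → ×s → (-3.34305,-9.16689) → (-3.34,-9.17)
v3: (3.5,2) → rotate → (3.80351,-1.33540) → ×s → (7.20938,-2.53119) → (7.21,-2.53)

Cross-section at z=5: (2.72,9.88) (-3.34,-9.17) (7.21,-2.53)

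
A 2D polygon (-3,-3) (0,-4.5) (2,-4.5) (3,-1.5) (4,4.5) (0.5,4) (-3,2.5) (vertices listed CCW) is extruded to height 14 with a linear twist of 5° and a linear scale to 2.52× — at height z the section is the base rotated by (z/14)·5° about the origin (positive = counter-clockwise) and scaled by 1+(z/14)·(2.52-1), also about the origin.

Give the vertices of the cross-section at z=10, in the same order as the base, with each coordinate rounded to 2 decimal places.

Cross-section at z=10: (-5.86,-6.63) (0.58,-9.37) (4.75,-9.11) (6.44,-2.73) (7.74,9.89) (0.52,8.39) (-6.57,4.81)

t = z/height = 10/14 = 0.714286
s = 1 + (scale-1)·z/height = 1 + (2.52-1)·10/14 = 2.085714
θ = twist·z/height = 5°·10/14 = 3.5714° = 0.062333 rad
cos θ = 0.998058, sin θ = 0.062293 (intermediates below are computed at full precision and shown rounded to 5 d.p.)
v1: (-3,-3) → rotate → (-2.80730,-3.18105) → ×s → (-5.85522,-6.63477) → (-5.86,-6.63)
v2: (0,-4.5) → rotate → (0.28032,-4.49126) → ×s → (0.58466,-9.36749) → (0.58,-9.37)
v3: (2,-4.5) → rotate → (2.27643,-4.36667) → ×s → (4.74799,-9.10764) → (4.75,-9.11)
v4: (3,-1.5) → rotate → (3.08761,-1.31021) → ×s → (6.43988,-2.73272) → (6.44,-2.73)
v5: (4,4.5) → rotate → (3.71191,4.74043) → ×s → (7.74199,9.88719) → (7.74,9.89)
v6: (0.5,4) → rotate → (0.24986,4.02338) → ×s → (0.52113,8.39162) → (0.52,8.39)
v7: (-3,2.5) → rotate → (-3.14991,2.30827) → ×s → (-6.56980,4.81438) → (-6.57,4.81)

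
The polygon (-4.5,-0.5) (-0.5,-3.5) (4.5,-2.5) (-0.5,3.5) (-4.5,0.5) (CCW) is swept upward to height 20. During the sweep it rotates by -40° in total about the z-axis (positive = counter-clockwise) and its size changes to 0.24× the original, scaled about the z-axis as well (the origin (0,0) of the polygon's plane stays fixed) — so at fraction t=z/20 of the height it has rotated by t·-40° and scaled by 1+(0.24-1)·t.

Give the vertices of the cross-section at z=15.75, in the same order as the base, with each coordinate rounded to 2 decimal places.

Cross-section at z=15.75: (-1.65,0.77) (-0.91,-1.09) (1.02,-1.80) (0.56,1.30) (-1.44,1.12)

t = z/height = 15.75/20 = 0.7875
s = 1 + (scale-1)·z/height = 1 + (0.24-1)·15.75/20 = 0.401500
θ = twist·z/height = -40°·15.75/20 = -31.5000° = -0.549779 rad
cos θ = 0.852640, sin θ = -0.522499 (intermediates below are computed at full precision and shown rounded to 5 d.p.)
v1: (-4.5,-0.5) → rotate → (-4.09813,1.92492) → ×s → (-1.64540,0.77286) → (-1.65,0.77)
v2: (-0.5,-3.5) → rotate → (-2.25507,-2.72299) → ×s → (-0.90541,-1.09328) → (-0.91,-1.09)
v3: (4.5,-2.5) → rotate → (2.53063,-4.48284) → ×s → (1.01605,-1.79986) → (1.02,-1.80)
v4: (-0.5,3.5) → rotate → (1.40242,3.24549) → ×s → (0.56307,1.30306) → (0.56,1.30)
v5: (-4.5,0.5) → rotate → (-3.57563,2.77756) → ×s → (-1.43562,1.11519) → (-1.44,1.12)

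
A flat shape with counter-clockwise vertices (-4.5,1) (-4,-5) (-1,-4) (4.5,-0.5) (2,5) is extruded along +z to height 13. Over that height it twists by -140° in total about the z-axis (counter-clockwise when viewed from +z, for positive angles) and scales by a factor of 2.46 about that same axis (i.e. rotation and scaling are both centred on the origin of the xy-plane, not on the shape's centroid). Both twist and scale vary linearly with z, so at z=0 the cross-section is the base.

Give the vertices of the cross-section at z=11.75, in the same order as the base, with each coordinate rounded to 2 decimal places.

t = z/height = 11.75/13 = 0.903846
s = 1 + (scale-1)·z/height = 1 + (2.46-1)·11.75/13 = 2.319615
θ = twist·z/height = -140°·11.75/13 = -126.5385° = -2.208513 rad
cos θ = -0.595362, sin θ = -0.803457 (intermediates below are computed at full precision and shown rounded to 5 d.p.)
v1: (-4.5,1) → rotate → (3.48259,3.02020) → ×s → (8.07826,7.00569) → (8.08,7.01)
v2: (-4,-5) → rotate → (-1.63584,6.19064) → ×s → (-3.79451,14.35991) → (-3.79,14.36)
v3: (-1,-4) → rotate → (-2.61847,3.18491) → ×s → (-6.07384,7.38776) → (-6.07,7.39)
v4: (4.5,-0.5) → rotate → (-3.08086,-3.31788) → ×s → (-7.14641,-7.69620) → (-7.15,-7.70)
v5: (2,5) → rotate → (2.82656,-4.58373) → ×s → (6.55654,-10.63248) → (6.56,-10.63)

Cross-section at z=11.75: (8.08,7.01) (-3.79,14.36) (-6.07,7.39) (-7.15,-7.70) (6.56,-10.63)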